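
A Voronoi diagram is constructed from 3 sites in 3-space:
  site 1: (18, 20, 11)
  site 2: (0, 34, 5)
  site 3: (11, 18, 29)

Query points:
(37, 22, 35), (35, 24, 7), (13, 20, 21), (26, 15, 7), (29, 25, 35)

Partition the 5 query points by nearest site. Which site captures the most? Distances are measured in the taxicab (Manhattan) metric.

(37, 22, 35) — d to each: site 1:45, site 2:79, site 3:36 → nearest is site 3
(35, 24, 7) — d to each: site 1:25, site 2:47, site 3:52 → nearest is site 1
(13, 20, 21) — d to each: site 1:15, site 2:43, site 3:12 → nearest is site 3
(26, 15, 7) — d to each: site 1:17, site 2:47, site 3:40 → nearest is site 1
(29, 25, 35) — d to each: site 1:40, site 2:68, site 3:31 → nearest is site 3
Tally — site 1:2, site 3:3. site 3 captures the most (3).

site 3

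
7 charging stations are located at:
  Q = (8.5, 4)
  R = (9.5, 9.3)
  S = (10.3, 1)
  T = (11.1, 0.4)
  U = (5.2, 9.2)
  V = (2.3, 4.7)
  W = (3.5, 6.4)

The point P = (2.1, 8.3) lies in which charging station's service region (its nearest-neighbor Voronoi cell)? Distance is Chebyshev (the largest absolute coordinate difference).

d(P,Q) = max(6.4, 4.3) = 6.4
d(P,R) = max(7.4, 1) = 7.4
d(P,S) = max(8.2, 7.3) = 8.2
d(P,T) = max(9, 7.9) = 9
d(P,U) = max(3.1, 0.9) = 3.1
d(P,V) = max(0.2, 3.6) = 3.6
d(P,W) = max(1.4, 1.9) = 1.9
The smallest is to W, so P lies in the Voronoi region of W.

W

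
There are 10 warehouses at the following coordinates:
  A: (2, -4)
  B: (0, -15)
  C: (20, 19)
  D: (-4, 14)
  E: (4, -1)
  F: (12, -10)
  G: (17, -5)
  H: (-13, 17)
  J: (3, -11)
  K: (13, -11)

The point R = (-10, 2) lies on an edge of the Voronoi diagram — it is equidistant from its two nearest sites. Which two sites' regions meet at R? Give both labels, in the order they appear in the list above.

Squared distances from R to each site:
|RA|² = (-10−2)² + (2−(-4))² = 144 + 36 = 180
|RB|² = (-10−0)² + (2−(-15))² = 100 + 289 = 389
|RC|² = (-10−20)² + (2−19)² = 900 + 289 = 1189
|RD|² = (-10−(-4))² + (2−14)² = 36 + 144 = 180
|RE|² = (-10−4)² + (2−(-1))² = 196 + 9 = 205
|RF|² = (-10−12)² + (2−(-10))² = 484 + 144 = 628
|RG|² = (-10−17)² + (2−(-5))² = 729 + 49 = 778
|RH|² = (-10−(-13))² + (2−17)² = 9 + 225 = 234
|RJ|² = (-10−3)² + (2−(-11))² = 169 + 169 = 338
|RK|² = (-10−13)² + (2−(-11))² = 529 + 169 = 698
R is equidistant from A and D (both at squared distance 180), and every other site is strictly farther — so R lies on the A–D Voronoi edge.

A and D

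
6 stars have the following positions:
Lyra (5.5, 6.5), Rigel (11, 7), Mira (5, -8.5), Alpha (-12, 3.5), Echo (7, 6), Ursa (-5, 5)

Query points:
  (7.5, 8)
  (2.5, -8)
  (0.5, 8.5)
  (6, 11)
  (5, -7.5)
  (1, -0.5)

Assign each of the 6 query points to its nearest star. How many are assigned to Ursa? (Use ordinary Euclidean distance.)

(7.5, 8) — d² to each: Lyra:6.25, Rigel:13.25, Mira:278.5, Alpha:400.5, Echo:4.25, Ursa:165.25 → nearest is Echo
(2.5, -8) — d² to each: Lyra:219.25, Rigel:297.25, Mira:6.5, Alpha:342.5, Echo:216.25, Ursa:225.25 → nearest is Mira
(0.5, 8.5) — d² to each: Lyra:29, Rigel:112.5, Mira:309.25, Alpha:181.25, Echo:48.5, Ursa:42.5 → nearest is Lyra
(6, 11) — d² to each: Lyra:20.5, Rigel:41, Mira:381.25, Alpha:380.25, Echo:26, Ursa:157 → nearest is Lyra
(5, -7.5) — d² to each: Lyra:196.25, Rigel:246.25, Mira:1, Alpha:410, Echo:186.25, Ursa:256.25 → nearest is Mira
(1, -0.5) — d² to each: Lyra:69.25, Rigel:156.25, Mira:80, Alpha:185, Echo:78.25, Ursa:66.25 → nearest is Ursa
1 of the 6 points has Ursa as nearest.

1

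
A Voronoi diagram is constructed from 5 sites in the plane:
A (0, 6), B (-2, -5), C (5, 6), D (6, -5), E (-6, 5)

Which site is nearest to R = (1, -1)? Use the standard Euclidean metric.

Compare squared distances (the ordering matches that of the actual distances):
|RA|² = 1 + 49 = 50
|RB|² = 9 + 16 = 25
|RC|² = 16 + 49 = 65
|RD|² = 25 + 16 = 41
|RE|² = 49 + 36 = 85
Minimum is at B.

B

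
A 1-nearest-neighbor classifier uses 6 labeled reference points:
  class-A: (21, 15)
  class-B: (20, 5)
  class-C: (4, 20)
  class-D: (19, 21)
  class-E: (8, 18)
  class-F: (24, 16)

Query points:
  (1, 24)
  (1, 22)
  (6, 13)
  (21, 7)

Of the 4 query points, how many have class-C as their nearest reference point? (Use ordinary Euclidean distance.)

2

(1, 24) — d² to each: class-A:481, class-B:722, class-C:25, class-D:333, class-E:85, class-F:593 → nearest is class-C
(1, 22) — d² to each: class-A:449, class-B:650, class-C:13, class-D:325, class-E:65, class-F:565 → nearest is class-C
(6, 13) — d² to each: class-A:229, class-B:260, class-C:53, class-D:233, class-E:29, class-F:333 → nearest is class-E
(21, 7) — d² to each: class-A:64, class-B:5, class-C:458, class-D:200, class-E:290, class-F:90 → nearest is class-B
2 of the 4 points have class-C as nearest.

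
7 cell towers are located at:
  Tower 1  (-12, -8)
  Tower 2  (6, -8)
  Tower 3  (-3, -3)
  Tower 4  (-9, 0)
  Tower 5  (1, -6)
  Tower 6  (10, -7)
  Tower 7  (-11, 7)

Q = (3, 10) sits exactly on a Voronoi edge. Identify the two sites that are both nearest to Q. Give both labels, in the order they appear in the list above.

Squared distances from Q to each site:
d²(Q, Tower 1) = (3−(-12))² + (10−(-8))² = 225 + 324 = 549
d²(Q, Tower 2) = (3−6)² + (10−(-8))² = 9 + 324 = 333
d²(Q, Tower 3) = (3−(-3))² + (10−(-3))² = 36 + 169 = 205
d²(Q, Tower 4) = (3−(-9))² + (10−0)² = 144 + 100 = 244
d²(Q, Tower 5) = (3−1)² + (10−(-6))² = 4 + 256 = 260
d²(Q, Tower 6) = (3−10)² + (10−(-7))² = 49 + 289 = 338
d²(Q, Tower 7) = (3−(-11))² + (10−7)² = 196 + 9 = 205
Q is equidistant from Tower 3 and Tower 7 (both at squared distance 205), and every other site is strictly farther — so Q lies on the Tower 3–Tower 7 Voronoi edge.

Tower 3 and Tower 7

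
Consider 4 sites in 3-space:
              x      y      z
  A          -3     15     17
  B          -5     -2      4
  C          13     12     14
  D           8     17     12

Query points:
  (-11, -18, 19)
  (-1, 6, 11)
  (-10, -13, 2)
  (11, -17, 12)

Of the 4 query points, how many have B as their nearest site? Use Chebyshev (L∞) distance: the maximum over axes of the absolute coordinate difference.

4

(-11, -18, 19) — d to each: A:33, B:16, C:30, D:35 → nearest is B
(-1, 6, 11) — d to each: A:9, B:8, C:14, D:11 → nearest is B
(-10, -13, 2) — d to each: A:28, B:11, C:25, D:30 → nearest is B
(11, -17, 12) — d to each: A:32, B:16, C:29, D:34 → nearest is B
4 of the 4 points have B as nearest.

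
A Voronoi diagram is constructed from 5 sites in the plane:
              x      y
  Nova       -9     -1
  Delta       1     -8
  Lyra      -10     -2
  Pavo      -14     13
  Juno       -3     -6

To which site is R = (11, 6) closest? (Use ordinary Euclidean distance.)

Delta

Since √ is increasing, it suffices to compare squared distances:
d²(R, Nova) = (11−(-9))² + (6−(-1))² = 400 + 49 = 449
d²(R, Delta) = (11−1)² + (6−(-8))² = 100 + 196 = 296
d²(R, Lyra) = (11−(-10))² + (6−(-2))² = 441 + 64 = 505
d²(R, Pavo) = (11−(-14))² + (6−13)² = 625 + 49 = 674
d²(R, Juno) = (11−(-3))² + (6−(-6))² = 196 + 144 = 340
The smallest is to Delta, so R lies in the Voronoi region of Delta.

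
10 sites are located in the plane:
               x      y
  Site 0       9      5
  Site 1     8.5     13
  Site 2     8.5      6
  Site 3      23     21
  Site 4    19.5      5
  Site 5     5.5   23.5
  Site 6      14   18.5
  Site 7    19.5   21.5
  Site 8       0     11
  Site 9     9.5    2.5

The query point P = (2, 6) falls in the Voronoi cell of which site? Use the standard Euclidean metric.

Compare squared distances (the ordering matches that of the actual distances):
d²(P, Site 0) = (2−9)² + (6−5)² = 49 + 1 = 50
d²(P, Site 1) = (2−8.5)² + (6−13)² = 42.25 + 49 = 91.25
d²(P, Site 2) = (2−8.5)² + (6−6)² = 42.25 + 0 = 42.25
d²(P, Site 3) = (2−23)² + (6−21)² = 441 + 225 = 666
d²(P, Site 4) = (2−19.5)² + (6−5)² = 306.25 + 1 = 307.25
d²(P, Site 5) = (2−5.5)² + (6−23.5)² = 12.25 + 306.25 = 318.5
d²(P, Site 6) = (2−14)² + (6−18.5)² = 144 + 156.25 = 300.25
d²(P, Site 7) = (2−19.5)² + (6−21.5)² = 306.25 + 240.25 = 546.5
d²(P, Site 8) = (2−0)² + (6−11)² = 4 + 25 = 29
d²(P, Site 9) = (2−9.5)² + (6−2.5)² = 56.25 + 12.25 = 68.5
Minimum is at Site 8.

Site 8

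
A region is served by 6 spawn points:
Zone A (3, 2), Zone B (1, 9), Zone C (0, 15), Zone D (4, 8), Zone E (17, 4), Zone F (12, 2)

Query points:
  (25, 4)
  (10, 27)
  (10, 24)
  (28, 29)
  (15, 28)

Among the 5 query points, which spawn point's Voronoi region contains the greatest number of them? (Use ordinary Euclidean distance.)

(25, 4) — d² to each: Zone A:488, Zone B:601, Zone C:746, Zone D:457, Zone E:64, Zone F:173 → nearest is Zone E
(10, 27) — d² to each: Zone A:674, Zone B:405, Zone C:244, Zone D:397, Zone E:578, Zone F:629 → nearest is Zone C
(10, 24) — d² to each: Zone A:533, Zone B:306, Zone C:181, Zone D:292, Zone E:449, Zone F:488 → nearest is Zone C
(28, 29) — d² to each: Zone A:1354, Zone B:1129, Zone C:980, Zone D:1017, Zone E:746, Zone F:985 → nearest is Zone E
(15, 28) — d² to each: Zone A:820, Zone B:557, Zone C:394, Zone D:521, Zone E:580, Zone F:685 → nearest is Zone C
Tally — Zone C:3, Zone E:2. Zone C captures the most (3).

Zone C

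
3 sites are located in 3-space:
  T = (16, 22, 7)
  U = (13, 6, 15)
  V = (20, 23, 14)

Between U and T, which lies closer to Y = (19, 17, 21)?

U

Compare squared distances:
|YU|² = (19−13)² + (17−6)² + (21−15)² = 36 + 121 + 36 = 193
|YT|² = (19−16)² + (17−22)² + (21−7)² = 9 + 25 + 196 = 230
193 < 230, so U is closer.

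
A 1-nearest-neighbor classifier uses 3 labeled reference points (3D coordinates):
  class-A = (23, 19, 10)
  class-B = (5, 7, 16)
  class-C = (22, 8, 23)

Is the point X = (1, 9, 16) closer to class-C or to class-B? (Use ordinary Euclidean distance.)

class-B

Compare squared distances:
d²(X, class-C) = (1−22)² + (9−8)² + (16−23)² = 441 + 1 + 49 = 491
d²(X, class-B) = (1−5)² + (9−7)² + (16−16)² = 16 + 4 + 0 = 20
491 > 20, so class-B is closer.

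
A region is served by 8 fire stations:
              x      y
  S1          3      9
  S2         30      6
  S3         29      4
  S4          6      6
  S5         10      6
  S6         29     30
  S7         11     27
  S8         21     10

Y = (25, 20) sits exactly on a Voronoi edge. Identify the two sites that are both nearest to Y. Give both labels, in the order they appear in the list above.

Squared distances from Y to each site:
|YS1|² = 484 + 121 = 605
|YS2|² = 25 + 196 = 221
|YS3|² = 16 + 256 = 272
|YS4|² = 361 + 196 = 557
|YS5|² = 225 + 196 = 421
|YS6|² = 16 + 100 = 116
|YS7|² = 196 + 49 = 245
|YS8|² = 16 + 100 = 116
Y is equidistant from S6 and S8 (both at squared distance 116), and every other site is strictly farther — so Y lies on the S6–S8 Voronoi edge.

S6 and S8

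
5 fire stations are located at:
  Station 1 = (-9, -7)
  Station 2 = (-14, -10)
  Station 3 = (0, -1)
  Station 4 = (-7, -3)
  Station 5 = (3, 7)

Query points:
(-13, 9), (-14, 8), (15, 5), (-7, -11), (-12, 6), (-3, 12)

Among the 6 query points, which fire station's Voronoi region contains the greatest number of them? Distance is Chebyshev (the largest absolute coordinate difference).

Station 4

(-13, 9) — d to each: Station 1:16, Station 2:19, Station 3:13, Station 4:12, Station 5:16 → nearest is Station 4
(-14, 8) — d to each: Station 1:15, Station 2:18, Station 3:14, Station 4:11, Station 5:17 → nearest is Station 4
(15, 5) — d to each: Station 1:24, Station 2:29, Station 3:15, Station 4:22, Station 5:12 → nearest is Station 5
(-7, -11) — d to each: Station 1:4, Station 2:7, Station 3:10, Station 4:8, Station 5:18 → nearest is Station 1
(-12, 6) — d to each: Station 1:13, Station 2:16, Station 3:12, Station 4:9, Station 5:15 → nearest is Station 4
(-3, 12) — d to each: Station 1:19, Station 2:22, Station 3:13, Station 4:15, Station 5:6 → nearest is Station 5
Tally — Station 1:1, Station 4:3, Station 5:2. Station 4 captures the most (3).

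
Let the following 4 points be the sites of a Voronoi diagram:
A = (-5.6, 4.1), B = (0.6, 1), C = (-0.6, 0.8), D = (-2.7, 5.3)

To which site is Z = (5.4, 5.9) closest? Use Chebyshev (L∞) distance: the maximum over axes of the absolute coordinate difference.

B

d(Z,A) = max(11, 1.8) = 11
d(Z,B) = max(4.8, 4.9) = 4.9
d(Z,C) = max(6, 5.1) = 6
d(Z,D) = max(8.1, 0.6) = 8.1
Minimum is at B.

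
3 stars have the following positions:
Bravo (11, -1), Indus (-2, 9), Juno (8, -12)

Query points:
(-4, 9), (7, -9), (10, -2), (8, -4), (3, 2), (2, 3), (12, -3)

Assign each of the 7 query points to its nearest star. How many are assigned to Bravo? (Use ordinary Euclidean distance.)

(-4, 9) — d² to each: Bravo:325, Indus:4, Juno:585 → nearest is Indus
(7, -9) — d² to each: Bravo:80, Indus:405, Juno:10 → nearest is Juno
(10, -2) — d² to each: Bravo:2, Indus:265, Juno:104 → nearest is Bravo
(8, -4) — d² to each: Bravo:18, Indus:269, Juno:64 → nearest is Bravo
(3, 2) — d² to each: Bravo:73, Indus:74, Juno:221 → nearest is Bravo
(2, 3) — d² to each: Bravo:97, Indus:52, Juno:261 → nearest is Indus
(12, -3) — d² to each: Bravo:5, Indus:340, Juno:97 → nearest is Bravo
4 of the 7 points have Bravo as nearest.

4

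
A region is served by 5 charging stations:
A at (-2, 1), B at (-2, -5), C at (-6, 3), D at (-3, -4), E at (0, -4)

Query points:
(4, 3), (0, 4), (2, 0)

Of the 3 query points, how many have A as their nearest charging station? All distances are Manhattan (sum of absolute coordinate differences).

3

(4, 3) — d to each: A:8, B:14, C:10, D:14, E:11 → nearest is A
(0, 4) — d to each: A:5, B:11, C:7, D:11, E:8 → nearest is A
(2, 0) — d to each: A:5, B:9, C:11, D:9, E:6 → nearest is A
3 of the 3 points have A as nearest.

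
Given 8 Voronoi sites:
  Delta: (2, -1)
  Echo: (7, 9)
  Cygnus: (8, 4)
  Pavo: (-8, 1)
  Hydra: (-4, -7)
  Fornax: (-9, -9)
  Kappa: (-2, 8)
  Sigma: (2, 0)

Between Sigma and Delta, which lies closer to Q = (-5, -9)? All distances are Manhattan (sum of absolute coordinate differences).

d(Q, Sigma) = |-5−2| + |-9−0| = 7 + 9 = 16
d(Q, Delta) = |-5−2| + |-9−(-1)| = 7 + 8 = 15
16 > 15, so Delta is closer.

Delta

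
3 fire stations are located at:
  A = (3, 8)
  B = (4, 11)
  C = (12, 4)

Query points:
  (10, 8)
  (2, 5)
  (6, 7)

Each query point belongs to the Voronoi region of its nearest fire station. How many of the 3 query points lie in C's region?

1

(10, 8) — d² to each: A:49, B:45, C:20 → nearest is C
(2, 5) — d² to each: A:10, B:40, C:101 → nearest is A
(6, 7) — d² to each: A:10, B:20, C:45 → nearest is A
1 of the 3 points has C as nearest.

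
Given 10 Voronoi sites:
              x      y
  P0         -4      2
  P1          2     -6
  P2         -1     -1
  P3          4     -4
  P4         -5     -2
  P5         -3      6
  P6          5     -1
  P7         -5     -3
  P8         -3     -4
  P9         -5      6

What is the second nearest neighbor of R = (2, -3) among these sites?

P1

Squared Euclidean distances:
|RP0|² = 36 + 25 = 61
|RP1|² = 0 + 9 = 9
|RP2|² = 9 + 4 = 13
|RP3|² = 4 + 1 = 5
|RP4|² = 49 + 1 = 50
|RP5|² = 25 + 81 = 106
|RP6|² = 9 + 4 = 13
|RP7|² = 49 + 0 = 49
|RP8|² = 25 + 1 = 26
|RP9|² = 49 + 81 = 130
Sorted ascending: P3, P1, P2, … — the second-nearest is P1.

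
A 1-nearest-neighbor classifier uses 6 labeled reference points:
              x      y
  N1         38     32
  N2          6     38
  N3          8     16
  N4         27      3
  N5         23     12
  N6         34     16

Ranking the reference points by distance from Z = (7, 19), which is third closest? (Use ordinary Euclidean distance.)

Compare squared distances (the ordering matches that of the actual distances):
|ZN1|² = 961 + 169 = 1130
|ZN2|² = 1 + 361 = 362
|ZN3|² = 1 + 9 = 10
|ZN4|² = 400 + 256 = 656
|ZN5|² = 256 + 49 = 305
|ZN6|² = 729 + 9 = 738
Sorted ascending: N3, N5, N2, N4, … — the third-nearest is N2.

N2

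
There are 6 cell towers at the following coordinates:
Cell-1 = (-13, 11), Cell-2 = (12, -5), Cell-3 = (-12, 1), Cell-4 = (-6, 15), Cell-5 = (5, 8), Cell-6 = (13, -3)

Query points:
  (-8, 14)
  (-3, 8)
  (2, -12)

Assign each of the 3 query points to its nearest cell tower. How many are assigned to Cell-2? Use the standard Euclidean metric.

1

(-8, 14) — d² to each: Cell-1:34, Cell-2:761, Cell-3:185, Cell-4:5, Cell-5:205, Cell-6:730 → nearest is Cell-4
(-3, 8) — d² to each: Cell-1:109, Cell-2:394, Cell-3:130, Cell-4:58, Cell-5:64, Cell-6:377 → nearest is Cell-4
(2, -12) — d² to each: Cell-1:754, Cell-2:149, Cell-3:365, Cell-4:793, Cell-5:409, Cell-6:202 → nearest is Cell-2
1 of the 3 points has Cell-2 as nearest.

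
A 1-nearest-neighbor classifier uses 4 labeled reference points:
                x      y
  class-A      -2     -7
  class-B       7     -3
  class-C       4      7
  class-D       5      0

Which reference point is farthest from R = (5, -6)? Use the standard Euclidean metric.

class-C

Squared Euclidean distances:
d²(R, class-A) = (5−(-2))² + (-6−(-7))² = 49 + 1 = 50
d²(R, class-B) = (5−7)² + (-6−(-3))² = 4 + 9 = 13
d²(R, class-C) = (5−4)² + (-6−7)² = 1 + 169 = 170
d²(R, class-D) = (5−5)² + (-6−0)² = 0 + 36 = 36
The largest is to class-C.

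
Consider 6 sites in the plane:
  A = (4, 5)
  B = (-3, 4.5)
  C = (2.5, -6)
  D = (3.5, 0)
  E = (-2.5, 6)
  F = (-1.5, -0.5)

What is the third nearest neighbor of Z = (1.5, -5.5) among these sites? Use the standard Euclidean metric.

Squared Euclidean distances:
|ZA|² = (1.5−4)² + (-5.5−5)² = 6.25 + 110.25 = 116.5
|ZB|² = (1.5−(-3))² + (-5.5−4.5)² = 20.25 + 100 = 120.25
|ZC|² = (1.5−2.5)² + (-5.5−(-6))² = 1 + 0.25 = 1.25
|ZD|² = (1.5−3.5)² + (-5.5−0)² = 4 + 30.25 = 34.25
|ZE|² = (1.5−(-2.5))² + (-5.5−6)² = 16 + 132.25 = 148.25
|ZF|² = (1.5−(-1.5))² + (-5.5−(-0.5))² = 9 + 25 = 34
Sorted ascending: C, F, D, A, … — the third-nearest is D.

D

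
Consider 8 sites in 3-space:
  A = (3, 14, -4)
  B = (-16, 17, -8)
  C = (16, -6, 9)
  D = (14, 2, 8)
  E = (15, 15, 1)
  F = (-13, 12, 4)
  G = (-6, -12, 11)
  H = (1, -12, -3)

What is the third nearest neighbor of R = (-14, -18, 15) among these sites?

F

Compare squared distances (the ordering matches that of the actual distances):
|RA|² = 289 + 1024 + 361 = 1674
|RB|² = 4 + 1225 + 529 = 1758
|RC|² = 900 + 144 + 36 = 1080
|RD|² = 784 + 400 + 49 = 1233
|RE|² = 841 + 1089 + 196 = 2126
|RF|² = 1 + 900 + 121 = 1022
|RG|² = 64 + 36 + 16 = 116
|RH|² = 225 + 36 + 324 = 585
Sorted ascending: G, H, F, C, … — the third-nearest is F.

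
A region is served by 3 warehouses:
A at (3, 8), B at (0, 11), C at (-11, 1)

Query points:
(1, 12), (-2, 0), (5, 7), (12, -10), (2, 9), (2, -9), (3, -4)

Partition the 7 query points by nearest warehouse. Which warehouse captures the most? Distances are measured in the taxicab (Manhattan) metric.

(1, 12) — d to each: A:6, B:2, C:23 → nearest is B
(-2, 0) — d to each: A:13, B:13, C:10 → nearest is C
(5, 7) — d to each: A:3, B:9, C:22 → nearest is A
(12, -10) — d to each: A:27, B:33, C:34 → nearest is A
(2, 9) — d to each: A:2, B:4, C:21 → nearest is A
(2, -9) — d to each: A:18, B:22, C:23 → nearest is A
(3, -4) — d to each: A:12, B:18, C:19 → nearest is A
Tally — A:5, B:1, C:1. A captures the most (5).

A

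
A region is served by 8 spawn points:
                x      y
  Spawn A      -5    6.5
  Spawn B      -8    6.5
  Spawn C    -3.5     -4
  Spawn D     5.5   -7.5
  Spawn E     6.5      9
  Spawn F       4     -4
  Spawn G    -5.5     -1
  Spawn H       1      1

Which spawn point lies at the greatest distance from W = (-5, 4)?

Since √ is increasing, it suffices to compare squared distances:
d²(W, Spawn A) = (-5−(-5))² + (4−6.5)² = 0 + 6.25 = 6.25
d²(W, Spawn B) = (-5−(-8))² + (4−6.5)² = 9 + 6.25 = 15.25
d²(W, Spawn C) = (-5−(-3.5))² + (4−(-4))² = 2.25 + 64 = 66.25
d²(W, Spawn D) = (-5−5.5)² + (4−(-7.5))² = 110.25 + 132.25 = 242.5
d²(W, Spawn E) = (-5−6.5)² + (4−9)² = 132.25 + 25 = 157.25
d²(W, Spawn F) = (-5−4)² + (4−(-4))² = 81 + 64 = 145
d²(W, Spawn G) = (-5−(-5.5))² + (4−(-1))² = 0.25 + 25 = 25.25
d²(W, Spawn H) = (-5−1)² + (4−1)² = 36 + 9 = 45
The largest is to Spawn D.

Spawn D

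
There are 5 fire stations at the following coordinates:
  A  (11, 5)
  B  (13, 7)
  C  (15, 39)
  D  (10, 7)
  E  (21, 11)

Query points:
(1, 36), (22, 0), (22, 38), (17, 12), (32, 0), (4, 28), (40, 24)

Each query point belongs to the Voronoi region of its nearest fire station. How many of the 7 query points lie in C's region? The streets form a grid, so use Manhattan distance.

3

(1, 36) — d to each: A:41, B:41, C:17, D:38, E:45 → nearest is C
(22, 0) — d to each: A:16, B:16, C:46, D:19, E:12 → nearest is E
(22, 38) — d to each: A:44, B:40, C:8, D:43, E:28 → nearest is C
(17, 12) — d to each: A:13, B:9, C:29, D:12, E:5 → nearest is E
(32, 0) — d to each: A:26, B:26, C:56, D:29, E:22 → nearest is E
(4, 28) — d to each: A:30, B:30, C:22, D:27, E:34 → nearest is C
(40, 24) — d to each: A:48, B:44, C:40, D:47, E:32 → nearest is E
3 of the 7 points have C as nearest.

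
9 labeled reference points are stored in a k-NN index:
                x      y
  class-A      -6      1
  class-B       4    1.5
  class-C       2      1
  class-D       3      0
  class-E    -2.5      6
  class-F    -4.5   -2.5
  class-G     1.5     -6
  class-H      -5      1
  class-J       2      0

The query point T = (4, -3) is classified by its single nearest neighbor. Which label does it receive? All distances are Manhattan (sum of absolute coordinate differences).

class-D

d(T, class-A) = |4−(-6)| + |-3−1| = 10 + 4 = 14
d(T, class-B) = |4−4| + |-3−1.5| = 0 + 4.5 = 4.5
d(T, class-C) = |4−2| + |-3−1| = 2 + 4 = 6
d(T, class-D) = |4−3| + |-3−0| = 1 + 3 = 4
d(T, class-E) = |4−(-2.5)| + |-3−6| = 6.5 + 9 = 15.5
d(T, class-F) = |4−(-4.5)| + |-3−(-2.5)| = 8.5 + 0.5 = 9
d(T, class-G) = |4−1.5| + |-3−(-6)| = 2.5 + 3 = 5.5
d(T, class-H) = |4−(-5)| + |-3−1| = 9 + 4 = 13
d(T, class-J) = |4−2| + |-3−0| = 2 + 3 = 5
Minimum is at class-D.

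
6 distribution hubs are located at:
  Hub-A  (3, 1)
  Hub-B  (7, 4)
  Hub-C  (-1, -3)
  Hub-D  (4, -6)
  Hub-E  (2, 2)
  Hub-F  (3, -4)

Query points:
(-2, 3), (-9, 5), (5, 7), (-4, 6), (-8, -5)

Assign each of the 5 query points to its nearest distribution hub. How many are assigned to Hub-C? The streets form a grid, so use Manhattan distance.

1

(-2, 3) — d to each: Hub-A:7, Hub-B:10, Hub-C:7, Hub-D:15, Hub-E:5, Hub-F:12 → nearest is Hub-E
(-9, 5) — d to each: Hub-A:16, Hub-B:17, Hub-C:16, Hub-D:24, Hub-E:14, Hub-F:21 → nearest is Hub-E
(5, 7) — d to each: Hub-A:8, Hub-B:5, Hub-C:16, Hub-D:14, Hub-E:8, Hub-F:13 → nearest is Hub-B
(-4, 6) — d to each: Hub-A:12, Hub-B:13, Hub-C:12, Hub-D:20, Hub-E:10, Hub-F:17 → nearest is Hub-E
(-8, -5) — d to each: Hub-A:17, Hub-B:24, Hub-C:9, Hub-D:13, Hub-E:17, Hub-F:12 → nearest is Hub-C
1 of the 5 points has Hub-C as nearest.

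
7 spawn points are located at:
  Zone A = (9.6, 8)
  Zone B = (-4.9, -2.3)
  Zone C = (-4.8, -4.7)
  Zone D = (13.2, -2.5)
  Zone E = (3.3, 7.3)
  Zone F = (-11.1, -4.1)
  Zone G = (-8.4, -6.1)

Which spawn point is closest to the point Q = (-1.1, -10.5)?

Since √ is increasing, it suffices to compare squared distances:
d²(Q, Zone A) = 114.49 + 342.25 = 456.74
d²(Q, Zone B) = 14.44 + 67.24 = 81.68
d²(Q, Zone C) = 13.69 + 33.64 = 47.33
d²(Q, Zone D) = 204.49 + 64 = 268.49
d²(Q, Zone E) = 19.36 + 316.84 = 336.2
d²(Q, Zone F) = 100 + 40.96 = 140.96
d²(Q, Zone G) = 53.29 + 19.36 = 72.65
Minimum is at Zone C.

Zone C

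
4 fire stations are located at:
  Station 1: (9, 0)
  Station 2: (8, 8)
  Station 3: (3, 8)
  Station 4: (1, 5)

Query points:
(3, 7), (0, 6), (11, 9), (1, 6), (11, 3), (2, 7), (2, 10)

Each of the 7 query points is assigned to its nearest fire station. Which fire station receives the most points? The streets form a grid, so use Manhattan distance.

(3, 7) — d to each: Station 1:13, Station 2:6, Station 3:1, Station 4:4 → nearest is Station 3
(0, 6) — d to each: Station 1:15, Station 2:10, Station 3:5, Station 4:2 → nearest is Station 4
(11, 9) — d to each: Station 1:11, Station 2:4, Station 3:9, Station 4:14 → nearest is Station 2
(1, 6) — d to each: Station 1:14, Station 2:9, Station 3:4, Station 4:1 → nearest is Station 4
(11, 3) — d to each: Station 1:5, Station 2:8, Station 3:13, Station 4:12 → nearest is Station 1
(2, 7) — d to each: Station 1:14, Station 2:7, Station 3:2, Station 4:3 → nearest is Station 3
(2, 10) — d to each: Station 1:17, Station 2:8, Station 3:3, Station 4:6 → nearest is Station 3
Tally — Station 1:1, Station 2:1, Station 3:3, Station 4:2. Station 3 captures the most (3).

Station 3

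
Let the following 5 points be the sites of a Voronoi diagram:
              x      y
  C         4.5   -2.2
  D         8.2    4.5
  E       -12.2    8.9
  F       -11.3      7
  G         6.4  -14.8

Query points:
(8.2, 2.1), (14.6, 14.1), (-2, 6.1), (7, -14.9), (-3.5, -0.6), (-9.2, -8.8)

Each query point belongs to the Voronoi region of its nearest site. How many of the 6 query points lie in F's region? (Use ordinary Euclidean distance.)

1

(8.2, 2.1) — d² to each: C:32.18, D:5.76, E:462.4, F:404.26, G:288.85 → nearest is D
(14.6, 14.1) — d² to each: C:367.7, D:133.12, E:745.28, F:721.22, G:902.45 → nearest is D
(-2, 6.1) — d² to each: C:111.14, D:106.6, E:111.88, F:87.3, G:507.37 → nearest is F
(7, -14.9) — d² to each: C:167.54, D:377.8, E:935.08, F:814.5, G:0.37 → nearest is G
(-3.5, -0.6) — d² to each: C:66.56, D:162.9, E:165.94, F:118.6, G:299.65 → nearest is C
(-9.2, -8.8) — d² to each: C:231.25, D:479.65, E:322.29, F:254.05, G:279.36 → nearest is C
1 of the 6 points has F as nearest.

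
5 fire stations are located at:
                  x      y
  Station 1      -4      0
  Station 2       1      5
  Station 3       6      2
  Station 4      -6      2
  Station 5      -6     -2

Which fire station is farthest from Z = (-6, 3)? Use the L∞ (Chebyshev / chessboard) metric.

d(Z, Station 1) = max(2, 3) = 3
d(Z, Station 2) = max(7, 2) = 7
d(Z, Station 3) = max(12, 1) = 12
d(Z, Station 4) = max(0, 1) = 1
d(Z, Station 5) = max(0, 5) = 5
The largest is to Station 3.

Station 3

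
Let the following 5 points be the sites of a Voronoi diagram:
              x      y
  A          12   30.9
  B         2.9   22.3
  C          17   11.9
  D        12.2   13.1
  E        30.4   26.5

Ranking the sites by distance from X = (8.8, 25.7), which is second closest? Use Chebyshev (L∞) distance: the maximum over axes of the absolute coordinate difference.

B

d(X,A) = max(3.2, 5.2) = 5.2
d(X,B) = max(5.9, 3.4) = 5.9
d(X,C) = max(8.2, 13.8) = 13.8
d(X,D) = max(3.4, 12.6) = 12.6
d(X,E) = max(21.6, 0.8) = 21.6
Sorted ascending: A, B, D, … — the second-nearest is B.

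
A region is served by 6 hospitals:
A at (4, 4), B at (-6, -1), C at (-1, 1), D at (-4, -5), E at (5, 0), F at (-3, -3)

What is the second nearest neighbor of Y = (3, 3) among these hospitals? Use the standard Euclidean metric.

Squared Euclidean distances:
|YA|² = (3−4)² + (3−4)² = 1 + 1 = 2
|YB|² = (3−(-6))² + (3−(-1))² = 81 + 16 = 97
|YC|² = (3−(-1))² + (3−1)² = 16 + 4 = 20
|YD|² = (3−(-4))² + (3−(-5))² = 49 + 64 = 113
|YE|² = (3−5)² + (3−0)² = 4 + 9 = 13
|YF|² = (3−(-3))² + (3−(-3))² = 36 + 36 = 72
Sorted ascending: A, E, C, … — the second-nearest is E.

E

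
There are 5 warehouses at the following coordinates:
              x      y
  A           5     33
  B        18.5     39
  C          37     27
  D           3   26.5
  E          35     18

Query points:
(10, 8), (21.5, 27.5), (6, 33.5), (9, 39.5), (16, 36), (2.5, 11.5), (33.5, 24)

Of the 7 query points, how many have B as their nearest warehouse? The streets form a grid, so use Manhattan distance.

3

(10, 8) — d to each: A:30, B:39.5, C:46, D:25.5, E:35 → nearest is D
(21.5, 27.5) — d to each: A:22, B:14.5, C:16, D:19.5, E:23 → nearest is B
(6, 33.5) — d to each: A:1.5, B:18, C:37.5, D:10, E:44.5 → nearest is A
(9, 39.5) — d to each: A:10.5, B:10, C:40.5, D:19, E:47.5 → nearest is B
(16, 36) — d to each: A:14, B:5.5, C:30, D:22.5, E:37 → nearest is B
(2.5, 11.5) — d to each: A:24, B:43.5, C:50, D:15.5, E:39 → nearest is D
(33.5, 24) — d to each: A:37.5, B:30, C:6.5, D:33, E:7.5 → nearest is C
3 of the 7 points have B as nearest.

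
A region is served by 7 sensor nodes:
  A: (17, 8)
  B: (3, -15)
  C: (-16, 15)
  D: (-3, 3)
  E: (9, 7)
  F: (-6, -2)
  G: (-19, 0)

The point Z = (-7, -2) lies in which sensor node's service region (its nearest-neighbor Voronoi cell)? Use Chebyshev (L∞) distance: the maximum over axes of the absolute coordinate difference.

d(Z,A) = max(24, 10) = 24
d(Z,B) = max(10, 13) = 13
d(Z,C) = max(9, 17) = 17
d(Z,D) = max(4, 5) = 5
d(Z,E) = max(16, 9) = 16
d(Z,F) = max(1, 0) = 1
d(Z,G) = max(12, 2) = 12
The smallest is to F, so Z lies in the Voronoi region of F.

F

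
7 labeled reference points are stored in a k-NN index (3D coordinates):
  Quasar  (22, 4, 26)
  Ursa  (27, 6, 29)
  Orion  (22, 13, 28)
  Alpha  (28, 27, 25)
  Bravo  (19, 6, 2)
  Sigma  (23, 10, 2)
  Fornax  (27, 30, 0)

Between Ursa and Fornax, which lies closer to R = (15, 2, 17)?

Compare squared distances:
d²(R, Ursa) = (15−27)² + (2−6)² + (17−29)² = 144 + 16 + 144 = 304
d²(R, Fornax) = (15−27)² + (2−30)² + (17−0)² = 144 + 784 + 289 = 1217
304 < 1217, so Ursa is closer.

Ursa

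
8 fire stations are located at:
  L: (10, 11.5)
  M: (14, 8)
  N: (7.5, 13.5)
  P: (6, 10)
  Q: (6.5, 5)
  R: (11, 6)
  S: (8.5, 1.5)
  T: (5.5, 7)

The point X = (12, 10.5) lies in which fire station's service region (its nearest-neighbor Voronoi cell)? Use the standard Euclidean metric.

L

Since √ is increasing, it suffices to compare squared distances:
|XL|² = (12−10)² + (10.5−11.5)² = 4 + 1 = 5
|XM|² = (12−14)² + (10.5−8)² = 4 + 6.25 = 10.25
|XN|² = (12−7.5)² + (10.5−13.5)² = 20.25 + 9 = 29.25
|XP|² = (12−6)² + (10.5−10)² = 36 + 0.25 = 36.25
|XQ|² = (12−6.5)² + (10.5−5)² = 30.25 + 30.25 = 60.5
|XR|² = (12−11)² + (10.5−6)² = 1 + 20.25 = 21.25
|XS|² = (12−8.5)² + (10.5−1.5)² = 12.25 + 81 = 93.25
|XT|² = (12−5.5)² + (10.5−7)² = 42.25 + 12.25 = 54.5
Minimum is at L.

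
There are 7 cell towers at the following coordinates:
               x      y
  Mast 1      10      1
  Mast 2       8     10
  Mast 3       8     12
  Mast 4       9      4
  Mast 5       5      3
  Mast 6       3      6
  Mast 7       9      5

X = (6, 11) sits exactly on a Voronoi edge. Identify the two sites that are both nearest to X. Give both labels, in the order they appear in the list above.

Squared distances from X to each site:
d²(X, Mast 1) = (6−10)² + (11−1)² = 16 + 100 = 116
d²(X, Mast 2) = (6−8)² + (11−10)² = 4 + 1 = 5
d²(X, Mast 3) = (6−8)² + (11−12)² = 4 + 1 = 5
d²(X, Mast 4) = (6−9)² + (11−4)² = 9 + 49 = 58
d²(X, Mast 5) = (6−5)² + (11−3)² = 1 + 64 = 65
d²(X, Mast 6) = (6−3)² + (11−6)² = 9 + 25 = 34
d²(X, Mast 7) = (6−9)² + (11−5)² = 9 + 36 = 45
X is equidistant from Mast 2 and Mast 3 (both at squared distance 5), and every other site is strictly farther — so X lies on the Mast 2–Mast 3 Voronoi edge.

Mast 2 and Mast 3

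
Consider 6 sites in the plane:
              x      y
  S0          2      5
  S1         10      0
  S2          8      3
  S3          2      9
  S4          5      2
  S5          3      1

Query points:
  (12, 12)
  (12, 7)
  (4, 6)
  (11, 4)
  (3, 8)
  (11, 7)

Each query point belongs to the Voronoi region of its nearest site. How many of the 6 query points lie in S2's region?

(12, 12) — d² to each: S0:149, S1:148, S2:97, S3:109, S4:149, S5:202 → nearest is S2
(12, 7) — d² to each: S0:104, S1:53, S2:32, S3:104, S4:74, S5:117 → nearest is S2
(4, 6) — d² to each: S0:5, S1:72, S2:25, S3:13, S4:17, S5:26 → nearest is S0
(11, 4) — d² to each: S0:82, S1:17, S2:10, S3:106, S4:40, S5:73 → nearest is S2
(3, 8) — d² to each: S0:10, S1:113, S2:50, S3:2, S4:40, S5:49 → nearest is S3
(11, 7) — d² to each: S0:85, S1:50, S2:25, S3:85, S4:61, S5:100 → nearest is S2
4 of the 6 points have S2 as nearest.

4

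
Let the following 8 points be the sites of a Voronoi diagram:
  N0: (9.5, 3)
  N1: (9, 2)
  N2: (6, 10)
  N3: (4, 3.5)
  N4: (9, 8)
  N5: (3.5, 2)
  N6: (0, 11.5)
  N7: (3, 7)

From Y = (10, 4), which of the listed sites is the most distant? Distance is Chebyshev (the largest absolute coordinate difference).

d(Y,N0) = max(0.5, 1) = 1
d(Y,N1) = max(1, 2) = 2
d(Y,N2) = max(4, 6) = 6
d(Y,N3) = max(6, 0.5) = 6
d(Y,N4) = max(1, 4) = 4
d(Y,N5) = max(6.5, 2) = 6.5
d(Y,N6) = max(10, 7.5) = 10
d(Y,N7) = max(7, 3) = 7
The largest is to N6.

N6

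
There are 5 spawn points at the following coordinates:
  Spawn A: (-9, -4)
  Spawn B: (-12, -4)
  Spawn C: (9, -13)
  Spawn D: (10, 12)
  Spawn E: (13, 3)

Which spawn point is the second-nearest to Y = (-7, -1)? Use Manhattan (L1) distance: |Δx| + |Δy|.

d(Y, Spawn A) = |-7−(-9)| + |-1−(-4)| = 2 + 3 = 5
d(Y, Spawn B) = |-7−(-12)| + |-1−(-4)| = 5 + 3 = 8
d(Y, Spawn C) = |-7−9| + |-1−(-13)| = 16 + 12 = 28
d(Y, Spawn D) = |-7−10| + |-1−12| = 17 + 13 = 30
d(Y, Spawn E) = |-7−13| + |-1−3| = 20 + 4 = 24
Sorted ascending: Spawn A, Spawn B, Spawn E, … — the second-nearest is Spawn B.

Spawn B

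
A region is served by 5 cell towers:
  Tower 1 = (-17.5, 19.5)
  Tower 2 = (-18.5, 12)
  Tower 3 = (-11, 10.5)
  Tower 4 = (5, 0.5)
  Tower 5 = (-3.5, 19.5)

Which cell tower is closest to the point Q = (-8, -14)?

Tower 4

Squared Euclidean distances:
d²(Q, Tower 1) = (-8−(-17.5))² + (-14−19.5)² = 90.25 + 1122.25 = 1212.5
d²(Q, Tower 2) = (-8−(-18.5))² + (-14−12)² = 110.25 + 676 = 786.25
d²(Q, Tower 3) = (-8−(-11))² + (-14−10.5)² = 9 + 600.25 = 609.25
d²(Q, Tower 4) = (-8−5)² + (-14−0.5)² = 169 + 210.25 = 379.25
d²(Q, Tower 5) = (-8−(-3.5))² + (-14−19.5)² = 20.25 + 1122.25 = 1142.5
The smallest is to Tower 4, so Q lies in the Voronoi region of Tower 4.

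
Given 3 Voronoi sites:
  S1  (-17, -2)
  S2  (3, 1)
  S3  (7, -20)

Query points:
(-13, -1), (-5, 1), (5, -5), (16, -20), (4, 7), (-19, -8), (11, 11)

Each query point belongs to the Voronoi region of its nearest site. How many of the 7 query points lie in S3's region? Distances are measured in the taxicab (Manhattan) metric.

(-13, -1) — d to each: S1:5, S2:18, S3:39 → nearest is S1
(-5, 1) — d to each: S1:15, S2:8, S3:33 → nearest is S2
(5, -5) — d to each: S1:25, S2:8, S3:17 → nearest is S2
(16, -20) — d to each: S1:51, S2:34, S3:9 → nearest is S3
(4, 7) — d to each: S1:30, S2:7, S3:30 → nearest is S2
(-19, -8) — d to each: S1:8, S2:31, S3:38 → nearest is S1
(11, 11) — d to each: S1:41, S2:18, S3:35 → nearest is S2
1 of the 7 points has S3 as nearest.

1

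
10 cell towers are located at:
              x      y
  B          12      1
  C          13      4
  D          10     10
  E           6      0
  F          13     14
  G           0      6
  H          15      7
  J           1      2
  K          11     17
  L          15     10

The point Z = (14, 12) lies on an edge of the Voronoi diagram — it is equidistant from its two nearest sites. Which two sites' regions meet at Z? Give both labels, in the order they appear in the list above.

F and L

Squared distances from Z to each site:
|ZB|² = (14−12)² + (12−1)² = 4 + 121 = 125
|ZC|² = (14−13)² + (12−4)² = 1 + 64 = 65
|ZD|² = (14−10)² + (12−10)² = 16 + 4 = 20
|ZE|² = (14−6)² + (12−0)² = 64 + 144 = 208
|ZF|² = (14−13)² + (12−14)² = 1 + 4 = 5
|ZG|² = (14−0)² + (12−6)² = 196 + 36 = 232
|ZH|² = (14−15)² + (12−7)² = 1 + 25 = 26
|ZJ|² = (14−1)² + (12−2)² = 169 + 100 = 269
|ZK|² = (14−11)² + (12−17)² = 9 + 25 = 34
|ZL|² = (14−15)² + (12−10)² = 1 + 4 = 5
Z is equidistant from F and L (both at squared distance 5), and every other site is strictly farther — so Z lies on the F–L Voronoi edge.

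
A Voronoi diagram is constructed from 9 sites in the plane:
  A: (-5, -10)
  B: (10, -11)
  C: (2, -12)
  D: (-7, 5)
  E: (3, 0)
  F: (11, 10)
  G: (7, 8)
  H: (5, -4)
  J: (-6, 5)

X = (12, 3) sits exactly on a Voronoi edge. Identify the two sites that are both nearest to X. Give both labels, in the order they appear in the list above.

F and G

Squared distances from X to each site:
|XA|² = 289 + 169 = 458
|XB|² = 4 + 196 = 200
|XC|² = 100 + 225 = 325
|XD|² = 361 + 4 = 365
|XE|² = 81 + 9 = 90
|XF|² = 1 + 49 = 50
|XG|² = 25 + 25 = 50
|XH|² = 49 + 49 = 98
|XJ|² = 324 + 4 = 328
X is equidistant from F and G (both at squared distance 50), and every other site is strictly farther — so X lies on the F–G Voronoi edge.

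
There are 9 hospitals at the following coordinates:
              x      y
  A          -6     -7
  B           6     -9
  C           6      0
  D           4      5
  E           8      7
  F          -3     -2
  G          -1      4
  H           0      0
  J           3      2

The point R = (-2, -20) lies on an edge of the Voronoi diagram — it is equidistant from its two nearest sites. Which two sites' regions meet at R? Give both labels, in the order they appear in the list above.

A and B

Squared distances from R to each site:
|RA|² = (-2−(-6))² + (-20−(-7))² = 16 + 169 = 185
|RB|² = (-2−6)² + (-20−(-9))² = 64 + 121 = 185
|RC|² = (-2−6)² + (-20−0)² = 64 + 400 = 464
|RD|² = (-2−4)² + (-20−5)² = 36 + 625 = 661
|RE|² = (-2−8)² + (-20−7)² = 100 + 729 = 829
|RF|² = (-2−(-3))² + (-20−(-2))² = 1 + 324 = 325
|RG|² = (-2−(-1))² + (-20−4)² = 1 + 576 = 577
|RH|² = (-2−0)² + (-20−0)² = 4 + 400 = 404
|RJ|² = (-2−3)² + (-20−2)² = 25 + 484 = 509
R is equidistant from A and B (both at squared distance 185), and every other site is strictly farther — so R lies on the A–B Voronoi edge.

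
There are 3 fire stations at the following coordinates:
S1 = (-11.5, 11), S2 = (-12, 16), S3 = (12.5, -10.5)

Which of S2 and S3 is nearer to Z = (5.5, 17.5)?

S2

Compare squared distances:
|ZS2|² = (5.5−(-12))² + (17.5−16)² = 306.25 + 2.25 = 308.5
|ZS3|² = (5.5−12.5)² + (17.5−(-10.5))² = 49 + 784 = 833
308.5 < 833, so S2 is closer.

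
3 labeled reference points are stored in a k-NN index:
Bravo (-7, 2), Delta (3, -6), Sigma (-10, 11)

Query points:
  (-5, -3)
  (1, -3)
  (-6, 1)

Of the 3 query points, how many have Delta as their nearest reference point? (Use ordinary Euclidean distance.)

(-5, -3) — d² to each: Bravo:29, Delta:73, Sigma:221 → nearest is Bravo
(1, -3) — d² to each: Bravo:89, Delta:13, Sigma:317 → nearest is Delta
(-6, 1) — d² to each: Bravo:2, Delta:130, Sigma:116 → nearest is Bravo
1 of the 3 points has Delta as nearest.

1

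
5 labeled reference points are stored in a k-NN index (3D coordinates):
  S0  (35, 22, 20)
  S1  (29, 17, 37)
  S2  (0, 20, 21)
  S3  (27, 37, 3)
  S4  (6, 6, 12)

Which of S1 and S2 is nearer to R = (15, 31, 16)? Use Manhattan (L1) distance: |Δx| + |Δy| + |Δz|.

d(R,S1) = |15−29| + |31−17| + |16−37| = 14 + 14 + 21 = 49
d(R,S2) = |15−0| + |31−20| + |16−21| = 15 + 11 + 5 = 31
49 > 31, so S2 is closer.

S2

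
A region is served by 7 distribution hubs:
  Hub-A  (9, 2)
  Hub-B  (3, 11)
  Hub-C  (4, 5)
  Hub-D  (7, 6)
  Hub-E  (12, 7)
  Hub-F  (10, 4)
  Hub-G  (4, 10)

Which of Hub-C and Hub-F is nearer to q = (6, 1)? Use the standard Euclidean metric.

Hub-C

Compare squared distances:
d²(q, Hub-C) = (6−4)² + (1−5)² = 4 + 16 = 20
d²(q, Hub-F) = (6−10)² + (1−4)² = 16 + 9 = 25
20 < 25, so Hub-C is closer.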